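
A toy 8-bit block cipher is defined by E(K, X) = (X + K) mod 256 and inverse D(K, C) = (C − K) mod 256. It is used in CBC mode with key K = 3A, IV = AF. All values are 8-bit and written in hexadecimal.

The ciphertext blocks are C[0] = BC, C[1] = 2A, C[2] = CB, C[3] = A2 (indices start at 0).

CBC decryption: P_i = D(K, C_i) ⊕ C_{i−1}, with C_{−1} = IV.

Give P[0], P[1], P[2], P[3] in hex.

P[0]: D(K, BC) = 82; 82 ⊕ AF = 2D.
P[1]: D(K, 2A) = F0; F0 ⊕ BC = 4C.
P[2]: D(K, CB) = 91; 91 ⊕ 2A = BB.
P[3]: D(K, A2) = 68; 68 ⊕ CB = A3.

P[0] = 2D, P[1] = 4C, P[2] = BB, P[3] = A3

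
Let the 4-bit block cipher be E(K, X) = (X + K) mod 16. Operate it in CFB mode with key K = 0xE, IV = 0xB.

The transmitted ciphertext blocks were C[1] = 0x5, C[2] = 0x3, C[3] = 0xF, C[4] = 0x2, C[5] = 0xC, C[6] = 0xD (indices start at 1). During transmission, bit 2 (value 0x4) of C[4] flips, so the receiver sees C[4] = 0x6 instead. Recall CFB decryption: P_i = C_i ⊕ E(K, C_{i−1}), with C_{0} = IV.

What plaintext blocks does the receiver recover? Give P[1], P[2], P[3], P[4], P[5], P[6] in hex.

P[1] = 0xC, P[2] = 0x0, P[3] = 0xE, P[4] = 0xB, P[5] = 0x8, P[6] = 0x7

Only C[4] changed, to 0x6. In CFB, a change in C_i flips the same bit in P_i and garbles P_{i+1}. Decrypting the received ciphertext:
P[1]: E(K, 0xB) = 0x9; 0x5 ⊕ 0x9 = 0xC.
P[2]: E(K, 0x5) = 0x3; 0x3 ⊕ 0x3 = 0x0.
P[3]: E(K, 0x3) = 0x1; 0xF ⊕ 0x1 = 0xE.
P[4]: E(K, 0xF) = 0xD; 0x6 ⊕ 0xD = 0xB.
P[5]: E(K, 0x6) = 0x4; 0xC ⊕ 0x4 = 0x8.
P[6]: E(K, 0xC) = 0xA; 0xD ⊕ 0xA = 0x7.
Blocks that differ from the original plaintext: P[4], P[5].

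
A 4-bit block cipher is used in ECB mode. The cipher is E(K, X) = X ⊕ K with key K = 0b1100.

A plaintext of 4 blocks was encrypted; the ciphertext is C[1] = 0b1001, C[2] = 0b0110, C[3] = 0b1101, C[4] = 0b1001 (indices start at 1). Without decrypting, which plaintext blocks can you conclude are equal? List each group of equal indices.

P[1] = P[4]

ECB encrypts each block independently with the same key, so equal ciphertext blocks imply equal plaintext blocks.
C[1] = C[4] = 0b1001, so P[1] = P[4].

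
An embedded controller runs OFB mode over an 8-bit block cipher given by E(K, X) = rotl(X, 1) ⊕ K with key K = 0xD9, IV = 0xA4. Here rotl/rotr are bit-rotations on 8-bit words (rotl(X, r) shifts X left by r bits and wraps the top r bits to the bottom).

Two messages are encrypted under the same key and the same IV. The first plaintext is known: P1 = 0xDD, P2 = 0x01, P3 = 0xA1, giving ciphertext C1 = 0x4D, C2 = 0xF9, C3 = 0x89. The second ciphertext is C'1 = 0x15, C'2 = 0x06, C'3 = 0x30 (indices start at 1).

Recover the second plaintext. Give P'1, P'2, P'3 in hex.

P'1 = 0x85, P'2 = 0xFE, P'3 = 0x18

In OFB with a reused IV, both messages share the same keystream S_i, so C_i ⊕ C'_i = P_i ⊕ P'_i and thus P'_i = P_i ⊕ C_i ⊕ C'_i.
P'1: 0xDD ⊕ 0x4D ⊕ 0x15 = 0x85.
P'2: 0x01 ⊕ 0xF9 ⊕ 0x06 = 0xFE.
P'3: 0xA1 ⊕ 0x89 ⊕ 0x30 = 0x18.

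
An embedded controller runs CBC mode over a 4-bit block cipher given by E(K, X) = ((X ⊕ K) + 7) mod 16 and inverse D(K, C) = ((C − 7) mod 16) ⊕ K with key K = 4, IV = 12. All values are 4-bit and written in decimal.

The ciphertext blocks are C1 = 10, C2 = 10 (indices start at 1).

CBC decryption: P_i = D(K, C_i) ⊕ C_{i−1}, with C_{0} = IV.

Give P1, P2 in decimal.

P1 = 11, P2 = 13

P1: D(K, 10) = 7; 7 ⊕ 12 = 11.
P2: D(K, 10) = 7; 7 ⊕ 10 = 13.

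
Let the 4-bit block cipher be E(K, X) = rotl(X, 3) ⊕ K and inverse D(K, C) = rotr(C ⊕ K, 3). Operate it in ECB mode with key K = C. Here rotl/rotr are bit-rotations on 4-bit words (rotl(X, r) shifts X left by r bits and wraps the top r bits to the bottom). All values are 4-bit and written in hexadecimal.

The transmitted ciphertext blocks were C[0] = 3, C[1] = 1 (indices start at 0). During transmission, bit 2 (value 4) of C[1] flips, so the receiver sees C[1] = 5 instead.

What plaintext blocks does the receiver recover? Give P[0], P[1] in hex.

P[0] = F, P[1] = 3

ECB decryption: P_i = D(K, C_i).
Only C[1] changed, to 5. In ECB, a change in C_i affects only P_i. Decrypting the received ciphertext:
P[0]: D(K, 3) = F.
P[1]: D(K, 5) = 3.
Blocks that differ from the original plaintext: P[1].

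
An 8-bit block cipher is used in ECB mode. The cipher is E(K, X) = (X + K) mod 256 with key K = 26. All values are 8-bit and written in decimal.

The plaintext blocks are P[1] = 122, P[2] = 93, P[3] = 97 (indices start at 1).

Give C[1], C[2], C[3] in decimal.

C[1] = 148, C[2] = 119, C[3] = 123

ECB encryption: C_i = E(K, P_i).
C[1]: E(K, 122) = 148.
C[2]: E(K, 93) = 119.
C[3]: E(K, 97) = 123.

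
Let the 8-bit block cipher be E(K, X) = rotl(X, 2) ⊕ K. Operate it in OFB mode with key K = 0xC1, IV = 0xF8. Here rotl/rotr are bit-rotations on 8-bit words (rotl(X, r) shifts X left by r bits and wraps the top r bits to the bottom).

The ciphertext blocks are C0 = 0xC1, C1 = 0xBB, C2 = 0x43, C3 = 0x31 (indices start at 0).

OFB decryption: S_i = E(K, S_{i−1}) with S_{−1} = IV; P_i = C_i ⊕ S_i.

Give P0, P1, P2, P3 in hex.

P0 = 0xE3, P1 = 0xF2, P2 = 0xA7, P3 = 0x63

P0: S = E(K, 0xF8) = 0x22; 0xC1 ⊕ 0x22 = 0xE3.
P1: S = E(K, 0x22) = 0x49; 0xBB ⊕ 0x49 = 0xF2.
P2: S = E(K, 0x49) = 0xE4; 0x43 ⊕ 0xE4 = 0xA7.
P3: S = E(K, 0xE4) = 0x52; 0x31 ⊕ 0x52 = 0x63.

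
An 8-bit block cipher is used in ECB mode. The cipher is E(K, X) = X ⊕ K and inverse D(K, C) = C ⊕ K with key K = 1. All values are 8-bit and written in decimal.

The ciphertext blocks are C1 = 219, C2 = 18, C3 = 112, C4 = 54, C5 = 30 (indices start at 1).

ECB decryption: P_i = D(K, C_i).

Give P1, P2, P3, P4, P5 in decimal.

P1: D(K, 219) = 218.
P2: D(K, 18) = 19.
P3: D(K, 112) = 113.
P4: D(K, 54) = 55.
P5: D(K, 30) = 31.

P1 = 218, P2 = 19, P3 = 113, P4 = 55, P5 = 31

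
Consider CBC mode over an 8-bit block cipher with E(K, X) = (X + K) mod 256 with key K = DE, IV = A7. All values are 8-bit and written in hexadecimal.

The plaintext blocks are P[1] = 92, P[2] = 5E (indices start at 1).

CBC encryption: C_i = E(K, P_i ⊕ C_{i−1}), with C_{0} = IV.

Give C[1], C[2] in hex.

C[1] = 13, C[2] = 2B

C[1]: P[1] ⊕ A7 = 35; E(K, 35) = 13.
C[2]: P[2] ⊕ 13 = 4D; E(K, 4D) = 2B.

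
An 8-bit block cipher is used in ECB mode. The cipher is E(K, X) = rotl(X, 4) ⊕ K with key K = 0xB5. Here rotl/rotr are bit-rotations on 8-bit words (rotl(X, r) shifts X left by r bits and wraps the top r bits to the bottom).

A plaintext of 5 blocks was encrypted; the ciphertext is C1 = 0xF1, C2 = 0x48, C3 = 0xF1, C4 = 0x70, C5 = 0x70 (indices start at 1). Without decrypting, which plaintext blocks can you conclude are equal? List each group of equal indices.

ECB encrypts each block independently with the same key, so equal ciphertext blocks imply equal plaintext blocks.
C1 = C3 = 0xF1, so P1 = P3.
C4 = C5 = 0x70, so P4 = P5.

P1 = P3; P4 = P5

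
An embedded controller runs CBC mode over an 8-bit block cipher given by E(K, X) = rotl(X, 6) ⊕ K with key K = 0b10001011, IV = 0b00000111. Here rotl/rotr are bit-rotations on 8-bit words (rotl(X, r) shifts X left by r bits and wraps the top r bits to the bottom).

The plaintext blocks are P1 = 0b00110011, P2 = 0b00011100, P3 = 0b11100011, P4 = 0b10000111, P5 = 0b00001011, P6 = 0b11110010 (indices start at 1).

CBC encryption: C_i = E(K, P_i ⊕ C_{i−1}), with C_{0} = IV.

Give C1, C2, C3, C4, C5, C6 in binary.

C1: P1 ⊕ 0b00000111 = 0b00110100; E(K, 0b00110100) = 0b10000110.
C2: P2 ⊕ 0b10000110 = 0b10011010; E(K, 0b10011010) = 0b00101101.
C3: P3 ⊕ 0b00101101 = 0b11001110; E(K, 0b11001110) = 0b00111000.
C4: P4 ⊕ 0b00111000 = 0b10111111; E(K, 0b10111111) = 0b01100100.
C5: P5 ⊕ 0b01100100 = 0b01101111; E(K, 0b01101111) = 0b01010000.
C6: P6 ⊕ 0b01010000 = 0b10100010; E(K, 0b10100010) = 0b00100011.

C1 = 0b10000110, C2 = 0b00101101, C3 = 0b00111000, C4 = 0b01100100, C5 = 0b01010000, C6 = 0b00100011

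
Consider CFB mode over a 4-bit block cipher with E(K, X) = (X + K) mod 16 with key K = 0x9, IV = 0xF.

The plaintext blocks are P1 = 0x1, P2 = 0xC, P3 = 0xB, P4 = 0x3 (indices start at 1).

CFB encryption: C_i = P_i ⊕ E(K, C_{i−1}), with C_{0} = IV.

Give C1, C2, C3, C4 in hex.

C1 = 0x9, C2 = 0xE, C3 = 0xC, C4 = 0x6

C1: E(K, 0xF) = 0x8; 0x1 ⊕ 0x8 = 0x9.
C2: E(K, 0x9) = 0x2; 0xC ⊕ 0x2 = 0xE.
C3: E(K, 0xE) = 0x7; 0xB ⊕ 0x7 = 0xC.
C4: E(K, 0xC) = 0x5; 0x3 ⊕ 0x5 = 0x6.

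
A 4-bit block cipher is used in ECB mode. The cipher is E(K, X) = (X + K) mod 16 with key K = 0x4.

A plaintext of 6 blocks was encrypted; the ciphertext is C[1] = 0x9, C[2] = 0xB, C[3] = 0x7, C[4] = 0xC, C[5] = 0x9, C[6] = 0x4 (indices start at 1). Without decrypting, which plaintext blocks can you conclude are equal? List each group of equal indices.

ECB encrypts each block independently with the same key, so equal ciphertext blocks imply equal plaintext blocks.
C[1] = C[5] = 0x9, so P[1] = P[5].

P[1] = P[5]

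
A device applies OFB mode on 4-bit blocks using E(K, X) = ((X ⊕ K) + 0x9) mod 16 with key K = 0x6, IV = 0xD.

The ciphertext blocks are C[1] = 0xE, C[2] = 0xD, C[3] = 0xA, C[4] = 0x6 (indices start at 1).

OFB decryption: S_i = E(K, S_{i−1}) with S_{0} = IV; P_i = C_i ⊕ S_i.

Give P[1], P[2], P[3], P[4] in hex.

P[1]: S = E(K, 0xD) = 0x4; 0xE ⊕ 0x4 = 0xA.
P[2]: S = E(K, 0x4) = 0xB; 0xD ⊕ 0xB = 0x6.
P[3]: S = E(K, 0xB) = 0x6; 0xA ⊕ 0x6 = 0xC.
P[4]: S = E(K, 0x6) = 0x9; 0x6 ⊕ 0x9 = 0xF.

P[1] = 0xA, P[2] = 0x6, P[3] = 0xC, P[4] = 0xF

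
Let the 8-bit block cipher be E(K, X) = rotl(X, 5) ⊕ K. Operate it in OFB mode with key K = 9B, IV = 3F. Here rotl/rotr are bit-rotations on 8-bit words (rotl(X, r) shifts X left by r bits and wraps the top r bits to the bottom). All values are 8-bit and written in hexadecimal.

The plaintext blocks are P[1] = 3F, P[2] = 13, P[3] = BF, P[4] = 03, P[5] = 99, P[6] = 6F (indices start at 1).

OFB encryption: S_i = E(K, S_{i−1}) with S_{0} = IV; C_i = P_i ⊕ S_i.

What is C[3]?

C[3] = A6

C[1]: S = E(K, 3F) = 7C; 3F ⊕ 7C = 43.
C[2]: S = E(K, 7C) = 14; 13 ⊕ 14 = 07.
C[3]: S = E(K, 14) = 19; BF ⊕ 19 = A6.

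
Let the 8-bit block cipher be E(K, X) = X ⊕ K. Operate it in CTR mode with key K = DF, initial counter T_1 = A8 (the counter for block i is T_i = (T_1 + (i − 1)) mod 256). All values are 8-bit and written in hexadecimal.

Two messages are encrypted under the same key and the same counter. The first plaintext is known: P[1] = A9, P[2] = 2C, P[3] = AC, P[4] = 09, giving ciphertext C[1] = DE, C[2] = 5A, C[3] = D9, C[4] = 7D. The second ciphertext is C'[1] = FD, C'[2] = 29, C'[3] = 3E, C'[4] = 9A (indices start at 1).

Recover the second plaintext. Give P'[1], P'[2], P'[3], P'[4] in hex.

P'[1] = 8A, P'[2] = 5F, P'[3] = 4B, P'[4] = EE

In CTR with a reused counter, both messages share the same keystream S_i, so C_i ⊕ C'_i = P_i ⊕ P'_i and thus P'_i = P_i ⊕ C_i ⊕ C'_i.
P'[1]: A9 ⊕ DE ⊕ FD = 8A.
P'[2]: 2C ⊕ 5A ⊕ 29 = 5F.
P'[3]: AC ⊕ D9 ⊕ 3E = 4B.
P'[4]: 09 ⊕ 7D ⊕ 9A = EE.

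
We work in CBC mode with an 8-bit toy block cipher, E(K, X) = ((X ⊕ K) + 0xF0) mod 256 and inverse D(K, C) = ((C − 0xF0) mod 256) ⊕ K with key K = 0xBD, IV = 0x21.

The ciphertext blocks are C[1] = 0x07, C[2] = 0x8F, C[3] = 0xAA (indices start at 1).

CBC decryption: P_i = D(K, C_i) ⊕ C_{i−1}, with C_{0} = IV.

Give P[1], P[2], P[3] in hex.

P[1]: D(K, 0x07) = 0xAA; 0xAA ⊕ 0x21 = 0x8B.
P[2]: D(K, 0x8F) = 0x22; 0x22 ⊕ 0x07 = 0x25.
P[3]: D(K, 0xAA) = 0x07; 0x07 ⊕ 0x8F = 0x88.

P[1] = 0x8B, P[2] = 0x25, P[3] = 0x88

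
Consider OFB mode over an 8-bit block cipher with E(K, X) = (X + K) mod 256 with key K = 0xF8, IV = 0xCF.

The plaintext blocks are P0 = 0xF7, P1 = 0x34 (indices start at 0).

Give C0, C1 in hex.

OFB encryption: S_i = E(K, S_{i−1}) with S_{−1} = IV; C_i = P_i ⊕ S_i.
C0: S = E(K, 0xCF) = 0xC7; 0xF7 ⊕ 0xC7 = 0x30.
C1: S = E(K, 0xC7) = 0xBF; 0x34 ⊕ 0xBF = 0x8B.

C0 = 0x30, C1 = 0x8B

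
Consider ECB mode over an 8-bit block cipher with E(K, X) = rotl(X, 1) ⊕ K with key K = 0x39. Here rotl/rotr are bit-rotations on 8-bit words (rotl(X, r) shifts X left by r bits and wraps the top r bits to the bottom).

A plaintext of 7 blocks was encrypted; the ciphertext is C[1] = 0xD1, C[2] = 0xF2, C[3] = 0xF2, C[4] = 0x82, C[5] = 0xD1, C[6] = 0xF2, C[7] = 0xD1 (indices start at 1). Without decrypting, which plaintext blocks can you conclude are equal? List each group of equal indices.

ECB encrypts each block independently with the same key, so equal ciphertext blocks imply equal plaintext blocks.
C[1] = C[5] = C[7] = 0xD1, so P[1] = P[5] = P[7].
C[2] = C[3] = C[6] = 0xF2, so P[2] = P[3] = P[6].

P[1] = P[5] = P[7]; P[2] = P[3] = P[6]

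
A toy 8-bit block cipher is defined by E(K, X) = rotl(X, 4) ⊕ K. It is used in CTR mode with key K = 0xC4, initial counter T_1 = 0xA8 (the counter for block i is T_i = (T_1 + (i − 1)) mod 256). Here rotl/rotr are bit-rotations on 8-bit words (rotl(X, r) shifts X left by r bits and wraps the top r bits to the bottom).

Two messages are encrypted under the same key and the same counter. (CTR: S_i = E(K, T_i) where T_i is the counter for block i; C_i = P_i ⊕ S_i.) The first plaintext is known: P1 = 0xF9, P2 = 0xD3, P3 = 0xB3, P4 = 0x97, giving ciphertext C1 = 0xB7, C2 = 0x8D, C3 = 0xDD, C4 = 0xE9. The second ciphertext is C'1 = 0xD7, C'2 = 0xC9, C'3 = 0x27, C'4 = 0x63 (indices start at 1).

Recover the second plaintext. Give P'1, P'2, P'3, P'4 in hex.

P'1 = 0x99, P'2 = 0x97, P'3 = 0x49, P'4 = 0x1D

In CTR with a reused counter, both messages share the same keystream S_i, so C_i ⊕ C'_i = P_i ⊕ P'_i and thus P'_i = P_i ⊕ C_i ⊕ C'_i.
P'1: 0xF9 ⊕ 0xB7 ⊕ 0xD7 = 0x99.
P'2: 0xD3 ⊕ 0x8D ⊕ 0xC9 = 0x97.
P'3: 0xB3 ⊕ 0xDD ⊕ 0x27 = 0x49.
P'4: 0x97 ⊕ 0xE9 ⊕ 0x63 = 0x1D.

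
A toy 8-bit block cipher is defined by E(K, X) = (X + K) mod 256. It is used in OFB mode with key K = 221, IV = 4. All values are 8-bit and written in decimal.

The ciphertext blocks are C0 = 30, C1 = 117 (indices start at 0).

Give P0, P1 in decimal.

P0 = 255, P1 = 203

OFB decryption: S_i = E(K, S_{i−1}) with S_{−1} = IV; P_i = C_i ⊕ S_i.
P0: S = E(K, 4) = 225; 30 ⊕ 225 = 255.
P1: S = E(K, 225) = 190; 117 ⊕ 190 = 203.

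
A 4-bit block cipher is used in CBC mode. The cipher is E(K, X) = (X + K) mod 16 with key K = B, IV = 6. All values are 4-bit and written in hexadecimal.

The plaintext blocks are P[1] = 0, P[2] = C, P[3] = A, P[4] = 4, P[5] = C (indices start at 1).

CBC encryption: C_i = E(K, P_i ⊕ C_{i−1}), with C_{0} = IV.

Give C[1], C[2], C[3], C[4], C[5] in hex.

C[1]: P[1] ⊕ 6 = 6; E(K, 6) = 1.
C[2]: P[2] ⊕ 1 = D; E(K, D) = 8.
C[3]: P[3] ⊕ 8 = 2; E(K, 2) = D.
C[4]: P[4] ⊕ D = 9; E(K, 9) = 4.
C[5]: P[5] ⊕ 4 = 8; E(K, 8) = 3.

C[1] = 1, C[2] = 8, C[3] = D, C[4] = 4, C[5] = 3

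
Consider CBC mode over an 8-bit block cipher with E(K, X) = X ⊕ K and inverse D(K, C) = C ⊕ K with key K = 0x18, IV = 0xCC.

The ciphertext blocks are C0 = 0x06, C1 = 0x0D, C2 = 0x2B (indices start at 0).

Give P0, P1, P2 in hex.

P0 = 0xD2, P1 = 0x13, P2 = 0x3E

CBC decryption: P_i = D(K, C_i) ⊕ C_{i−1}, with C_{−1} = IV.
P0: D(K, 0x06) = 0x1E; 0x1E ⊕ 0xCC = 0xD2.
P1: D(K, 0x0D) = 0x15; 0x15 ⊕ 0x06 = 0x13.
P2: D(K, 0x2B) = 0x33; 0x33 ⊕ 0x0D = 0x3E.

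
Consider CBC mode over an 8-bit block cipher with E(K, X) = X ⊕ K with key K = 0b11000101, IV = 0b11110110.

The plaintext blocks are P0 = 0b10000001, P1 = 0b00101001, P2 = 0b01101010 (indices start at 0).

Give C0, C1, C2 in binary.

CBC encryption: C_i = E(K, P_i ⊕ C_{i−1}), with C_{−1} = IV.
C0: P0 ⊕ 0b11110110 = 0b01110111; E(K, 0b01110111) = 0b10110010.
C1: P1 ⊕ 0b10110010 = 0b10011011; E(K, 0b10011011) = 0b01011110.
C2: P2 ⊕ 0b01011110 = 0b00110100; E(K, 0b00110100) = 0b11110001.

C0 = 0b10110010, C1 = 0b01011110, C2 = 0b11110001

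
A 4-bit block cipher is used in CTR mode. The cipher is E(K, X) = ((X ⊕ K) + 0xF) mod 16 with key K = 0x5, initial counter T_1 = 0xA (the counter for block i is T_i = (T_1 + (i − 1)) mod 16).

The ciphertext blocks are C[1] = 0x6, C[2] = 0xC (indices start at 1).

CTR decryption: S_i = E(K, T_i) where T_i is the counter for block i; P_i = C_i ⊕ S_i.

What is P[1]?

P[1] = 0x8

P[1]: T = 0xA, S = E(K, T) = 0xE; 0x6 ⊕ 0xE = 0x8.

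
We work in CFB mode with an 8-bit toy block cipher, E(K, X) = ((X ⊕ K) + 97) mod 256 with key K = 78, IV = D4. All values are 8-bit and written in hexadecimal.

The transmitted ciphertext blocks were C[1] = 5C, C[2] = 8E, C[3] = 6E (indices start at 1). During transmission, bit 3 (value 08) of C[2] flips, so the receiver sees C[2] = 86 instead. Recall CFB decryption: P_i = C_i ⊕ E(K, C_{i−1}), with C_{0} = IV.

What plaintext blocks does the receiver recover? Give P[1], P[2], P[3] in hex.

Only C[2] changed, to 86. In CFB, a change in C_i flips the same bit in P_i and garbles P_{i+1}. Decrypting the received ciphertext:
P[1]: E(K, D4) = 43; 5C ⊕ 43 = 1F.
P[2]: E(K, 5C) = BB; 86 ⊕ BB = 3D.
P[3]: E(K, 86) = 95; 6E ⊕ 95 = FB.
Blocks that differ from the original plaintext: P[2], P[3].

P[1] = 1F, P[2] = 3D, P[3] = FB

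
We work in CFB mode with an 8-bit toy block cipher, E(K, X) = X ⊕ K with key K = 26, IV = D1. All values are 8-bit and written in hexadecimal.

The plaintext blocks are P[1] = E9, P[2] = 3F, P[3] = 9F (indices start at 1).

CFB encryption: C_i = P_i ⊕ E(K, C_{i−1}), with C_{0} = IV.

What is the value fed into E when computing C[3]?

C[1]: E(K, D1) = F7; E9 ⊕ F7 = 1E.
C[2]: E(K, 1E) = 38; 3F ⊕ 38 = 07.
C[3]: E(K, 07) = 21; 9F ⊕ 21 = BE.
So the input to E for block [3] is 07.

07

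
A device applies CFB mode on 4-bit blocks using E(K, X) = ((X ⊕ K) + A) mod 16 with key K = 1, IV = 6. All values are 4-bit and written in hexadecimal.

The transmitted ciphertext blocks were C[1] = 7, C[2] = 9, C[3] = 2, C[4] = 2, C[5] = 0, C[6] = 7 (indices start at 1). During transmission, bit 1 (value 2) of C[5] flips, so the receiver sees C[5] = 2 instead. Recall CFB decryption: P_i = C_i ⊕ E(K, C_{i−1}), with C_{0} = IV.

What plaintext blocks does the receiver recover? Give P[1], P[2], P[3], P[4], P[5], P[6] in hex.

P[1] = 6, P[2] = 9, P[3] = 0, P[4] = F, P[5] = F, P[6] = A

Only C[5] changed, to 2. In CFB, a change in C_i flips the same bit in P_i and garbles P_{i+1}. Decrypting the received ciphertext:
P[1]: E(K, 6) = 1; 7 ⊕ 1 = 6.
P[2]: E(K, 7) = 0; 9 ⊕ 0 = 9.
P[3]: E(K, 9) = 2; 2 ⊕ 2 = 0.
P[4]: E(K, 2) = D; 2 ⊕ D = F.
P[5]: E(K, 2) = D; 2 ⊕ D = F.
P[6]: E(K, 2) = D; 7 ⊕ D = A.
Blocks that differ from the original plaintext: P[5], P[6].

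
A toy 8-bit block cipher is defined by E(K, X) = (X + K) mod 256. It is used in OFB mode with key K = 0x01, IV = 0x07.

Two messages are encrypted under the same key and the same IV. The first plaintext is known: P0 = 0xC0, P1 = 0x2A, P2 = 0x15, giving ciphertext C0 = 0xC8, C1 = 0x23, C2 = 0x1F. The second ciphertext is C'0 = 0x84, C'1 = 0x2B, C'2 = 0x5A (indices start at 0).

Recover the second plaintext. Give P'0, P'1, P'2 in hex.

In OFB with a reused IV, both messages share the same keystream S_i, so C_i ⊕ C'_i = P_i ⊕ P'_i and thus P'_i = P_i ⊕ C_i ⊕ C'_i.
P'0: 0xC0 ⊕ 0xC8 ⊕ 0x84 = 0x8C.
P'1: 0x2A ⊕ 0x23 ⊕ 0x2B = 0x22.
P'2: 0x15 ⊕ 0x1F ⊕ 0x5A = 0x50.

P'0 = 0x8C, P'1 = 0x22, P'2 = 0x50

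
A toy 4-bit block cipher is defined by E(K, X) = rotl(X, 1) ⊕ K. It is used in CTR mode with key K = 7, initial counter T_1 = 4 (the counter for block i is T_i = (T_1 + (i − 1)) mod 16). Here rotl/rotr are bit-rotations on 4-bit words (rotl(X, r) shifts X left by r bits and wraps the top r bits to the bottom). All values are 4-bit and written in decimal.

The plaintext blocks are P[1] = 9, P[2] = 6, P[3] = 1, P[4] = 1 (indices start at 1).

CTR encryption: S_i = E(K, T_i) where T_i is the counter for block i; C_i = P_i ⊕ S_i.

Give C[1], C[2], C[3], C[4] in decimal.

C[1] = 6, C[2] = 11, C[3] = 10, C[4] = 8

C[1]: T = 4, S = E(K, T) = 15; 9 ⊕ 15 = 6.
C[2]: T = 5, S = E(K, T) = 13; 6 ⊕ 13 = 11.
C[3]: T = 6, S = E(K, T) = 11; 1 ⊕ 11 = 10.
C[4]: T = 7, S = E(K, T) = 9; 1 ⊕ 9 = 8.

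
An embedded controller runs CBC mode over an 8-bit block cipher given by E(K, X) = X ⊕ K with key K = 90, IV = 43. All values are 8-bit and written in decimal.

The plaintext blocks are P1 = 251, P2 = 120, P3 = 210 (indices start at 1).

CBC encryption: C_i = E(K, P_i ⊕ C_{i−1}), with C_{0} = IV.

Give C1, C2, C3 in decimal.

C1: P1 ⊕ 43 = 208; E(K, 208) = 138.
C2: P2 ⊕ 138 = 242; E(K, 242) = 168.
C3: P3 ⊕ 168 = 122; E(K, 122) = 32.

C1 = 138, C2 = 168, C3 = 32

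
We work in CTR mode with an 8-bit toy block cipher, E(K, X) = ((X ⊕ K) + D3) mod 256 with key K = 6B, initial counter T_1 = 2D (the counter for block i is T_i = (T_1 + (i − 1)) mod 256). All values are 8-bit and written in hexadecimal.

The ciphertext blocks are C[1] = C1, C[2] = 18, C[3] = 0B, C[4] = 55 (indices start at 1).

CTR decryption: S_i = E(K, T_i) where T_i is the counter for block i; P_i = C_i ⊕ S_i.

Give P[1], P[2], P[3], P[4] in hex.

P[1]: T = 2D, S = E(K, T) = 19; C1 ⊕ 19 = D8.
P[2]: T = 2E, S = E(K, T) = 18; 18 ⊕ 18 = 00.
P[3]: T = 2F, S = E(K, T) = 17; 0B ⊕ 17 = 1C.
P[4]: T = 30, S = E(K, T) = 2E; 55 ⊕ 2E = 7B.

P[1] = D8, P[2] = 00, P[3] = 1C, P[4] = 7B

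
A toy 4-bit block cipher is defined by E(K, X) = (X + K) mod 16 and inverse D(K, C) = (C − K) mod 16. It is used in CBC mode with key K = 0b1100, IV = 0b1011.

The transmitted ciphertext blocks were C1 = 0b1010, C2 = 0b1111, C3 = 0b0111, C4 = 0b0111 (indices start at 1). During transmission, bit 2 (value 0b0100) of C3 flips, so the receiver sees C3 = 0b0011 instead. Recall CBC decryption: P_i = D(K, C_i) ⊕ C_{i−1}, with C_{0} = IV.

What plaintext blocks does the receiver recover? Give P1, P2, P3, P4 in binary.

Only C3 changed, to 0b0011. In CBC, a change in C_i garbles P_i and flips the same bit in P_{i+1}. Decrypting the received ciphertext:
P1: D(K, 0b1010) = 0b1110; 0b1110 ⊕ 0b1011 = 0b0101.
P2: D(K, 0b1111) = 0b0011; 0b0011 ⊕ 0b1010 = 0b1001.
P3: D(K, 0b0011) = 0b0111; 0b0111 ⊕ 0b1111 = 0b1000.
P4: D(K, 0b0111) = 0b1011; 0b1011 ⊕ 0b0011 = 0b1000.
Blocks that differ from the original plaintext: P3, P4.

P1 = 0b0101, P2 = 0b1001, P3 = 0b1000, P4 = 0b1000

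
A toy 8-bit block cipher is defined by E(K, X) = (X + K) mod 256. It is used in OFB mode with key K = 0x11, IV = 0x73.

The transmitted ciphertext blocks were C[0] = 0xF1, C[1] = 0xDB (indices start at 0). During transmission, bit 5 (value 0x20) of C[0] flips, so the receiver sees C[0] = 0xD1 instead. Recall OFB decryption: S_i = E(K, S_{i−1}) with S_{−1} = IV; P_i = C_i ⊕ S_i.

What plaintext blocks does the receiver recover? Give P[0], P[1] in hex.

Only C[0] changed, to 0xD1. In OFB, a change in C_i flips the same bit in P_i only; the keystream is unaffected. Decrypting the received ciphertext:
P[0]: S = E(K, 0x73) = 0x84; 0xD1 ⊕ 0x84 = 0x55.
P[1]: S = E(K, 0x84) = 0x95; 0xDB ⊕ 0x95 = 0x4E.
Blocks that differ from the original plaintext: P[0].

P[0] = 0x55, P[1] = 0x4E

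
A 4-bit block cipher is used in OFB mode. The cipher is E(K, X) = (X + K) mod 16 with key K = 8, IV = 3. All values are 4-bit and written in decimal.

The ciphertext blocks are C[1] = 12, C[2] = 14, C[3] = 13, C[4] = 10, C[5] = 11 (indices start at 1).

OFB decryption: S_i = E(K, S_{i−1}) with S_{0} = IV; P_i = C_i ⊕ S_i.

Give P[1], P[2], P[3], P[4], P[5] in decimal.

P[1]: S = E(K, 3) = 11; 12 ⊕ 11 = 7.
P[2]: S = E(K, 11) = 3; 14 ⊕ 3 = 13.
P[3]: S = E(K, 3) = 11; 13 ⊕ 11 = 6.
P[4]: S = E(K, 11) = 3; 10 ⊕ 3 = 9.
P[5]: S = E(K, 3) = 11; 11 ⊕ 11 = 0.

P[1] = 7, P[2] = 13, P[3] = 6, P[4] = 9, P[5] = 0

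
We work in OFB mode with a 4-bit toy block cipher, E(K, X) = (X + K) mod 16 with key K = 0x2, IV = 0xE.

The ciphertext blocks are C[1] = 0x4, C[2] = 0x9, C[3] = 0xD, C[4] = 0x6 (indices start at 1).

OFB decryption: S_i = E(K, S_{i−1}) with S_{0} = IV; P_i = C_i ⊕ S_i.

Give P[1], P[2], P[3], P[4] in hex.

P[1] = 0x4, P[2] = 0xB, P[3] = 0x9, P[4] = 0x0

P[1]: S = E(K, 0xE) = 0x0; 0x4 ⊕ 0x0 = 0x4.
P[2]: S = E(K, 0x0) = 0x2; 0x9 ⊕ 0x2 = 0xB.
P[3]: S = E(K, 0x2) = 0x4; 0xD ⊕ 0x4 = 0x9.
P[4]: S = E(K, 0x4) = 0x6; 0x6 ⊕ 0x6 = 0x0.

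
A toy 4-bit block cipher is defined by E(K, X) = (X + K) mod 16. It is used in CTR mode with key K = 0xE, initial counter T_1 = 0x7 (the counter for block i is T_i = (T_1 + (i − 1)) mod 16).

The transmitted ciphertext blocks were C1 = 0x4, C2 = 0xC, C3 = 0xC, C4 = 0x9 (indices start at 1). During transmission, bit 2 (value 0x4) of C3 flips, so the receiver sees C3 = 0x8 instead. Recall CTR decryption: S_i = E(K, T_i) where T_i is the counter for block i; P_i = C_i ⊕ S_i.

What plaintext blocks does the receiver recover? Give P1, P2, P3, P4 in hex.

P1 = 0x1, P2 = 0xA, P3 = 0xF, P4 = 0x1

Only C3 changed, to 0x8. In CTR, a change in C_i flips the same bit in P_i only; the keystream is unaffected. Decrypting the received ciphertext:
P1: T = 0x7, S = E(K, T) = 0x5; 0x4 ⊕ 0x5 = 0x1.
P2: T = 0x8, S = E(K, T) = 0x6; 0xC ⊕ 0x6 = 0xA.
P3: T = 0x9, S = E(K, T) = 0x7; 0x8 ⊕ 0x7 = 0xF.
P4: T = 0xA, S = E(K, T) = 0x8; 0x9 ⊕ 0x8 = 0x1.
Blocks that differ from the original plaintext: P3.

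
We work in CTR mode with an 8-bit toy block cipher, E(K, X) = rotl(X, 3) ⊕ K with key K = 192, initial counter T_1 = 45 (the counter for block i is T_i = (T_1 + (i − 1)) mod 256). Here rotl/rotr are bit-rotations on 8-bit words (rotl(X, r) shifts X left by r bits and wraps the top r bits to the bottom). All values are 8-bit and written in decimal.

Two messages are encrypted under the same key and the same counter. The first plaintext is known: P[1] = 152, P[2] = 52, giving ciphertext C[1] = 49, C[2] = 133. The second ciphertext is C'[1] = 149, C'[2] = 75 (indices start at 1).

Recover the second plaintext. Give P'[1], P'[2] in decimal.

P'[1] = 60, P'[2] = 250

In CTR with a reused counter, both messages share the same keystream S_i, so C_i ⊕ C'_i = P_i ⊕ P'_i and thus P'_i = P_i ⊕ C_i ⊕ C'_i.
P'[1]: 152 ⊕ 49 ⊕ 149 = 60.
P'[2]: 52 ⊕ 133 ⊕ 75 = 250.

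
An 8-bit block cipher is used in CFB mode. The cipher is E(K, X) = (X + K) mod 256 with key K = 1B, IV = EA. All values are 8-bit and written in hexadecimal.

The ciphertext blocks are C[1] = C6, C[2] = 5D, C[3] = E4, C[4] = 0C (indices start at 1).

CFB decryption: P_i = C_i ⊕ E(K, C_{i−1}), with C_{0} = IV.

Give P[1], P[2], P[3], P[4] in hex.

P[1]: E(K, EA) = 05; C6 ⊕ 05 = C3.
P[2]: E(K, C6) = E1; 5D ⊕ E1 = BC.
P[3]: E(K, 5D) = 78; E4 ⊕ 78 = 9C.
P[4]: E(K, E4) = FF; 0C ⊕ FF = F3.

P[1] = C3, P[2] = BC, P[3] = 9C, P[4] = F3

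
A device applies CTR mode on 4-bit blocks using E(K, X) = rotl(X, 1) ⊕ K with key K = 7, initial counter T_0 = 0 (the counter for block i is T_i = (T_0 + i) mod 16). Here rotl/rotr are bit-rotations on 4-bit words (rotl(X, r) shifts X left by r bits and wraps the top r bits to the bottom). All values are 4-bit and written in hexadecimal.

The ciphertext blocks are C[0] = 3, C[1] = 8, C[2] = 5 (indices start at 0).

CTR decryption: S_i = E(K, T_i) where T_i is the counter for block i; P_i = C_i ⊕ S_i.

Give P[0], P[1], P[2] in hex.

P[0]: T = 0, S = E(K, T) = 7; 3 ⊕ 7 = 4.
P[1]: T = 1, S = E(K, T) = 5; 8 ⊕ 5 = D.
P[2]: T = 2, S = E(K, T) = 3; 5 ⊕ 3 = 6.

P[0] = 4, P[1] = D, P[2] = 6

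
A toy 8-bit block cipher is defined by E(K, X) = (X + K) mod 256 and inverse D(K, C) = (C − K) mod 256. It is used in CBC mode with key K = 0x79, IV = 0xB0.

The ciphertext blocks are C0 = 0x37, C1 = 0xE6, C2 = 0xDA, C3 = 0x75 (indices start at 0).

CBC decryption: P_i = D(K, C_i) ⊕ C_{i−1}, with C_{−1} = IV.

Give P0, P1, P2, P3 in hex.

P0: D(K, 0x37) = 0xBE; 0xBE ⊕ 0xB0 = 0x0E.
P1: D(K, 0xE6) = 0x6D; 0x6D ⊕ 0x37 = 0x5A.
P2: D(K, 0xDA) = 0x61; 0x61 ⊕ 0xE6 = 0x87.
P3: D(K, 0x75) = 0xFC; 0xFC ⊕ 0xDA = 0x26.

P0 = 0x0E, P1 = 0x5A, P2 = 0x87, P3 = 0x26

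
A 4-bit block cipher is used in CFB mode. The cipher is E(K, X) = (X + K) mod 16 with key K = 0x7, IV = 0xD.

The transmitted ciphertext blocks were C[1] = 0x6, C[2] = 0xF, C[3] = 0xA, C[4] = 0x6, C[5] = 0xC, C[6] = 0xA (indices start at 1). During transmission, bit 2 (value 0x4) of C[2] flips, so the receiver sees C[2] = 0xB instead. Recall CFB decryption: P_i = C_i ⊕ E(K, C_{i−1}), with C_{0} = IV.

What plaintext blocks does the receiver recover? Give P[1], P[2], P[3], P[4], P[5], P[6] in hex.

Only C[2] changed, to 0xB. In CFB, a change in C_i flips the same bit in P_i and garbles P_{i+1}. Decrypting the received ciphertext:
P[1]: E(K, 0xD) = 0x4; 0x6 ⊕ 0x4 = 0x2.
P[2]: E(K, 0x6) = 0xD; 0xB ⊕ 0xD = 0x6.
P[3]: E(K, 0xB) = 0x2; 0xA ⊕ 0x2 = 0x8.
P[4]: E(K, 0xA) = 0x1; 0x6 ⊕ 0x1 = 0x7.
P[5]: E(K, 0x6) = 0xD; 0xC ⊕ 0xD = 0x1.
P[6]: E(K, 0xC) = 0x3; 0xA ⊕ 0x3 = 0x9.
Blocks that differ from the original plaintext: P[2], P[3].

P[1] = 0x2, P[2] = 0x6, P[3] = 0x8, P[4] = 0x7, P[5] = 0x1, P[6] = 0x9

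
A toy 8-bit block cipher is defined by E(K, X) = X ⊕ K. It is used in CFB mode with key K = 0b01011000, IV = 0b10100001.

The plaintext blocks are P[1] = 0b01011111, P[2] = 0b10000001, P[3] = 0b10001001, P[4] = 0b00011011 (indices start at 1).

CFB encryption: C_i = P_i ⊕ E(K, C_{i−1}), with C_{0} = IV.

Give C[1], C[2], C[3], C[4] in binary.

C[1] = 0b10100110, C[2] = 0b01111111, C[3] = 0b10101110, C[4] = 0b11101101

C[1]: E(K, 0b10100001) = 0b11111001; 0b01011111 ⊕ 0b11111001 = 0b10100110.
C[2]: E(K, 0b10100110) = 0b11111110; 0b10000001 ⊕ 0b11111110 = 0b01111111.
C[3]: E(K, 0b01111111) = 0b00100111; 0b10001001 ⊕ 0b00100111 = 0b10101110.
C[4]: E(K, 0b10101110) = 0b11110110; 0b00011011 ⊕ 0b11110110 = 0b11101101.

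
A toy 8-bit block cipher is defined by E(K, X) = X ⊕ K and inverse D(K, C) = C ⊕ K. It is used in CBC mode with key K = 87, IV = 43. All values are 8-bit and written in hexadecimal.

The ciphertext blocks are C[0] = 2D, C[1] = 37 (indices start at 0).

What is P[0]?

P[0] = E9

CBC decryption: P_i = D(K, C_i) ⊕ C_{i−1}, with C_{−1} = IV.
P[0]: D(K, 2D) = AA; AA ⊕ 43 = E9.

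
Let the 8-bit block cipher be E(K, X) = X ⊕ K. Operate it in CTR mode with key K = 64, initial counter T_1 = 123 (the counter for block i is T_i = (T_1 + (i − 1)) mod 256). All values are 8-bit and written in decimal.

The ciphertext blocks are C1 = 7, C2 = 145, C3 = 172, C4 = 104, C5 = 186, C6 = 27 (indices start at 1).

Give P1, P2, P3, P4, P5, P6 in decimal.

P1 = 60, P2 = 173, P3 = 145, P4 = 86, P5 = 133, P6 = 219

CTR decryption: S_i = E(K, T_i) where T_i is the counter for block i; P_i = C_i ⊕ S_i.
P1: T = 123, S = E(K, T) = 59; 7 ⊕ 59 = 60.
P2: T = 124, S = E(K, T) = 60; 145 ⊕ 60 = 173.
P3: T = 125, S = E(K, T) = 61; 172 ⊕ 61 = 145.
P4: T = 126, S = E(K, T) = 62; 104 ⊕ 62 = 86.
P5: T = 127, S = E(K, T) = 63; 186 ⊕ 63 = 133.
P6: T = 128, S = E(K, T) = 192; 27 ⊕ 192 = 219.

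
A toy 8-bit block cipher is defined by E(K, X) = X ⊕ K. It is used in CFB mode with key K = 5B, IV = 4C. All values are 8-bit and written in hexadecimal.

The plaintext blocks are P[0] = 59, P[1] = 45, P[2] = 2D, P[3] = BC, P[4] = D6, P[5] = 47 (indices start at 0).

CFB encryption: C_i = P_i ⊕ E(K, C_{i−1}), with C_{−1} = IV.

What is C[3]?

C[3] = C1

C[0]: E(K, 4C) = 17; 59 ⊕ 17 = 4E.
C[1]: E(K, 4E) = 15; 45 ⊕ 15 = 50.
C[2]: E(K, 50) = 0B; 2D ⊕ 0B = 26.
C[3]: E(K, 26) = 7D; BC ⊕ 7D = C1.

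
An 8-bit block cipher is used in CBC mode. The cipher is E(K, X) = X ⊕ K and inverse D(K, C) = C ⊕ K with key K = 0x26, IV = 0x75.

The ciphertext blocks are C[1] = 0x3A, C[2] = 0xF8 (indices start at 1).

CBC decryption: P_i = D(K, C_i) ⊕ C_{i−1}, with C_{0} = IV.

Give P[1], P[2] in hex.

P[1]: D(K, 0x3A) = 0x1C; 0x1C ⊕ 0x75 = 0x69.
P[2]: D(K, 0xF8) = 0xDE; 0xDE ⊕ 0x3A = 0xE4.

P[1] = 0x69, P[2] = 0xE4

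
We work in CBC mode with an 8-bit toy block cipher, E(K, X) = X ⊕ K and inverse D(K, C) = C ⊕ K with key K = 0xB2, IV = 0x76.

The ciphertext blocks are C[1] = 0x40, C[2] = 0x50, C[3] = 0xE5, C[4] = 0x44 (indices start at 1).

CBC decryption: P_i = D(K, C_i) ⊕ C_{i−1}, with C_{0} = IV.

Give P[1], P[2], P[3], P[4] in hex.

P[1]: D(K, 0x40) = 0xF2; 0xF2 ⊕ 0x76 = 0x84.
P[2]: D(K, 0x50) = 0xE2; 0xE2 ⊕ 0x40 = 0xA2.
P[3]: D(K, 0xE5) = 0x57; 0x57 ⊕ 0x50 = 0x07.
P[4]: D(K, 0x44) = 0xF6; 0xF6 ⊕ 0xE5 = 0x13.

P[1] = 0x84, P[2] = 0xA2, P[3] = 0x07, P[4] = 0x13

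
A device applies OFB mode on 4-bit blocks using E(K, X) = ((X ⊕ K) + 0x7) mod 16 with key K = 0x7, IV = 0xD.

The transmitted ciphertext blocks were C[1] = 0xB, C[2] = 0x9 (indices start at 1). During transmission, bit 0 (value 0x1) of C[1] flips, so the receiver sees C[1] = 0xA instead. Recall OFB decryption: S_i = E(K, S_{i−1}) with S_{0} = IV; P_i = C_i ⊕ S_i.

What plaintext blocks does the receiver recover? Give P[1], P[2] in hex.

P[1] = 0xB, P[2] = 0x4

Only C[1] changed, to 0xA. In OFB, a change in C_i flips the same bit in P_i only; the keystream is unaffected. Decrypting the received ciphertext:
P[1]: S = E(K, 0xD) = 0x1; 0xA ⊕ 0x1 = 0xB.
P[2]: S = E(K, 0x1) = 0xD; 0x9 ⊕ 0xD = 0x4.
Blocks that differ from the original plaintext: P[1].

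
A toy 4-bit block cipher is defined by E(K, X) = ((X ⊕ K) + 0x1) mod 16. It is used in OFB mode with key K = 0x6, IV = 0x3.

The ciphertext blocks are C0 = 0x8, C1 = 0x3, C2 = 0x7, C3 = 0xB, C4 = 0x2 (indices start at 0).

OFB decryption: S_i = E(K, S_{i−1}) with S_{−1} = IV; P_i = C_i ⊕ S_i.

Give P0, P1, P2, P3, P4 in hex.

P0 = 0xE, P1 = 0x2, P2 = 0xF, P3 = 0x4, P4 = 0x8

P0: S = E(K, 0x3) = 0x6; 0x8 ⊕ 0x6 = 0xE.
P1: S = E(K, 0x6) = 0x1; 0x3 ⊕ 0x1 = 0x2.
P2: S = E(K, 0x1) = 0x8; 0x7 ⊕ 0x8 = 0xF.
P3: S = E(K, 0x8) = 0xF; 0xB ⊕ 0xF = 0x4.
P4: S = E(K, 0xF) = 0xA; 0x2 ⊕ 0xA = 0x8.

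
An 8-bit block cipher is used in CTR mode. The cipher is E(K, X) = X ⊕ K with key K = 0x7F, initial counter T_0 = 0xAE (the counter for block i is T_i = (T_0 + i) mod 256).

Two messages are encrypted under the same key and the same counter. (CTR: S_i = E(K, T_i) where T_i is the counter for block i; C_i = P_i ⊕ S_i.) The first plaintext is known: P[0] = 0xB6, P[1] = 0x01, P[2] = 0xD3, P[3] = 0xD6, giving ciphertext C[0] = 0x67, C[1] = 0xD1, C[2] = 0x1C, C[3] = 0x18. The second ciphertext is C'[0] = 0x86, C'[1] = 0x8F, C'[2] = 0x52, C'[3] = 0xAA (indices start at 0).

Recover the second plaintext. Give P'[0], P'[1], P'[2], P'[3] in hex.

In CTR with a reused counter, both messages share the same keystream S_i, so C_i ⊕ C'_i = P_i ⊕ P'_i and thus P'_i = P_i ⊕ C_i ⊕ C'_i.
P'[0]: 0xB6 ⊕ 0x67 ⊕ 0x86 = 0x57.
P'[1]: 0x01 ⊕ 0xD1 ⊕ 0x8F = 0x5F.
P'[2]: 0xD3 ⊕ 0x1C ⊕ 0x52 = 0x9D.
P'[3]: 0xD6 ⊕ 0x18 ⊕ 0xAA = 0x64.

P'[0] = 0x57, P'[1] = 0x5F, P'[2] = 0x9D, P'[3] = 0x64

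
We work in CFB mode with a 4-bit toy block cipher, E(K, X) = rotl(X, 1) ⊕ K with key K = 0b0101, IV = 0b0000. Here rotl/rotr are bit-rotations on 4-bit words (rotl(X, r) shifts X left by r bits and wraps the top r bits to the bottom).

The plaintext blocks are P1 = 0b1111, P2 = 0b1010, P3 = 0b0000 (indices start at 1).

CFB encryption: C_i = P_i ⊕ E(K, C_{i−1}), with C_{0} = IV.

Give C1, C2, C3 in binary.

C1 = 0b1010, C2 = 0b1010, C3 = 0b0000

C1: E(K, 0b0000) = 0b0101; 0b1111 ⊕ 0b0101 = 0b1010.
C2: E(K, 0b1010) = 0b0000; 0b1010 ⊕ 0b0000 = 0b1010.
C3: E(K, 0b1010) = 0b0000; 0b0000 ⊕ 0b0000 = 0b0000.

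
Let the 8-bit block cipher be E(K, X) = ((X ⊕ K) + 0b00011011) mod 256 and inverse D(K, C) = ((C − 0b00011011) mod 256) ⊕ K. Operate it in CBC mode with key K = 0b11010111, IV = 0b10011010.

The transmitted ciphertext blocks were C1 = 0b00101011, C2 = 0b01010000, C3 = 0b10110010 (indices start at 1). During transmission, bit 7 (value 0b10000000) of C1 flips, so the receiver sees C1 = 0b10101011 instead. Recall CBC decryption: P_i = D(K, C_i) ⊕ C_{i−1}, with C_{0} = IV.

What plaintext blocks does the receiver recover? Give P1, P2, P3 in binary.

Only C1 changed, to 0b10101011. In CBC, a change in C_i garbles P_i and flips the same bit in P_{i+1}. Decrypting the received ciphertext:
P1: D(K, 0b10101011) = 0b01000111; 0b01000111 ⊕ 0b10011010 = 0b11011101.
P2: D(K, 0b01010000) = 0b11100010; 0b11100010 ⊕ 0b10101011 = 0b01001001.
P3: D(K, 0b10110010) = 0b01000000; 0b01000000 ⊕ 0b01010000 = 0b00010000.
Blocks that differ from the original plaintext: P1, P2.

P1 = 0b11011101, P2 = 0b01001001, P3 = 0b00010000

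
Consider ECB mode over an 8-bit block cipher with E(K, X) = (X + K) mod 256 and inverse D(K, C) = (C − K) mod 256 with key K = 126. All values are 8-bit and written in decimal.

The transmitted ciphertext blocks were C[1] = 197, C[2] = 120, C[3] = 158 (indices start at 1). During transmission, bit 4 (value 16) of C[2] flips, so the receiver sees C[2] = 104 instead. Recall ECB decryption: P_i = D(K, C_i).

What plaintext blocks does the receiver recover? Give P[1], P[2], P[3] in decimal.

Only C[2] changed, to 104. In ECB, a change in C_i affects only P_i. Decrypting the received ciphertext:
P[1]: D(K, 197) = 71.
P[2]: D(K, 104) = 234.
P[3]: D(K, 158) = 32.
Blocks that differ from the original plaintext: P[2].

P[1] = 71, P[2] = 234, P[3] = 32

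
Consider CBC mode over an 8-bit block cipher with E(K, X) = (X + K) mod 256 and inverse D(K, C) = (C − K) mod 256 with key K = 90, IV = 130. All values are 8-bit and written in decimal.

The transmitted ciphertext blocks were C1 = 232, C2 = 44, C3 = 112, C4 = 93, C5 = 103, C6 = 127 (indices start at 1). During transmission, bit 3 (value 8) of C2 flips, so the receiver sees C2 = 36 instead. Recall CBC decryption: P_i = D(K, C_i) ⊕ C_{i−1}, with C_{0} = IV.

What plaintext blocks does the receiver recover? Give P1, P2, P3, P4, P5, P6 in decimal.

P1 = 12, P2 = 34, P3 = 50, P4 = 115, P5 = 80, P6 = 66

Only C2 changed, to 36. In CBC, a change in C_i garbles P_i and flips the same bit in P_{i+1}. Decrypting the received ciphertext:
P1: D(K, 232) = 142; 142 ⊕ 130 = 12.
P2: D(K, 36) = 202; 202 ⊕ 232 = 34.
P3: D(K, 112) = 22; 22 ⊕ 36 = 50.
P4: D(K, 93) = 3; 3 ⊕ 112 = 115.
P5: D(K, 103) = 13; 13 ⊕ 93 = 80.
P6: D(K, 127) = 37; 37 ⊕ 103 = 66.
Blocks that differ from the original plaintext: P2, P3.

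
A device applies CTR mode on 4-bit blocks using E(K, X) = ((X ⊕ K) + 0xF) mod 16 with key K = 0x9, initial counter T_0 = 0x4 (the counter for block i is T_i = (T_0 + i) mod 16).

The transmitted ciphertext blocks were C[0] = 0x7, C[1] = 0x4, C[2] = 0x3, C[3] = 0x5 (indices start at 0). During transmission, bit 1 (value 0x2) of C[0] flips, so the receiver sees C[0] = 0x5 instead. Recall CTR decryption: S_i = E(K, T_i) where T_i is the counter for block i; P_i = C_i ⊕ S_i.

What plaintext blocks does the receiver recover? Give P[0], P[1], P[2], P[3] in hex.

P[0] = 0x9, P[1] = 0xF, P[2] = 0xD, P[3] = 0x8

Only C[0] changed, to 0x5. In CTR, a change in C_i flips the same bit in P_i only; the keystream is unaffected. Decrypting the received ciphertext:
P[0]: T = 0x4, S = E(K, T) = 0xC; 0x5 ⊕ 0xC = 0x9.
P[1]: T = 0x5, S = E(K, T) = 0xB; 0x4 ⊕ 0xB = 0xF.
P[2]: T = 0x6, S = E(K, T) = 0xE; 0x3 ⊕ 0xE = 0xD.
P[3]: T = 0x7, S = E(K, T) = 0xD; 0x5 ⊕ 0xD = 0x8.
Blocks that differ from the original plaintext: P[0].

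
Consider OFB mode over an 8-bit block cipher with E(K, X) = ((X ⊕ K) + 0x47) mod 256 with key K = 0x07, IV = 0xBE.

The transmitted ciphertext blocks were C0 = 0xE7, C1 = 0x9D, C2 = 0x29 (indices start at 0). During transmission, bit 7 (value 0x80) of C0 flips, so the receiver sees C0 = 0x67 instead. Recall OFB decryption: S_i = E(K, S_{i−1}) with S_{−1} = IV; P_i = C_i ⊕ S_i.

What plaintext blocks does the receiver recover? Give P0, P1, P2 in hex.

P0 = 0x67, P1 = 0xD3, P2 = 0xB9

Only C0 changed, to 0x67. In OFB, a change in C_i flips the same bit in P_i only; the keystream is unaffected. Decrypting the received ciphertext:
P0: S = E(K, 0xBE) = 0x00; 0x67 ⊕ 0x00 = 0x67.
P1: S = E(K, 0x00) = 0x4E; 0x9D ⊕ 0x4E = 0xD3.
P2: S = E(K, 0x4E) = 0x90; 0x29 ⊕ 0x90 = 0xB9.
Blocks that differ from the original plaintext: P0.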